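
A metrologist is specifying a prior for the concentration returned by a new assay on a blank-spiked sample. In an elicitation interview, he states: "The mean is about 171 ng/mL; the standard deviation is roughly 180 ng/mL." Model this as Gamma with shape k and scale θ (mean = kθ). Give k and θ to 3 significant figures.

For Gamma(k, scale θ): mean = kθ, variance = kθ², so CV = 1/√k.
CV = SD/mean = 180/171 = 1.053, hence k = 1/CV² = 0.902.
Then θ = mean/k = 171/0.902 = 189.

k ≈ 0.902, θ ≈ 189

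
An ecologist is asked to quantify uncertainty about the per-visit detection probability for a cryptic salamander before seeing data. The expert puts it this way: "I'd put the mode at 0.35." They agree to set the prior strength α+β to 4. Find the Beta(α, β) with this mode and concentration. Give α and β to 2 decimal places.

For α,β > 1 the Beta mode is (α−1)/(α+β−2). With α+β = 4, the mode is (α−1)/2.
Set (α−1)/2 = 0.35 → α = 1 + 0.35·2 = 1.70.
β = 4 − α = 2.30.

α = 1.70, β = 2.30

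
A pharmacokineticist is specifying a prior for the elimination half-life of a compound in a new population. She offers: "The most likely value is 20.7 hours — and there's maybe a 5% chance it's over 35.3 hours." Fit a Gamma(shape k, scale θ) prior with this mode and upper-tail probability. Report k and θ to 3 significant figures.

Gamma(k,θ) with k>1 has mode (k−1)θ, so θ = 20.7/(k−1).
Need P(X < 35.3) = 0.95 with θ tied to k this way. Start at k = 2, θ = 20.7: P(X<35.3) ≈ 0.508.
Too low — raise k to concentrate. Iterating converges to k ≈ 10.8.
Then θ = 20.7/(10.8−1) ≈ 2.11.

k ≈ 10.8, θ ≈ 2.11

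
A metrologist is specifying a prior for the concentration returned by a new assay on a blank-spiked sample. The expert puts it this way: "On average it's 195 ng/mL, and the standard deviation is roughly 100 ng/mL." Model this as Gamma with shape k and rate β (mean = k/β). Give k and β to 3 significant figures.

k ≈ 3.8, β ≈ 0.0195

For Gamma(k, rate β): mean = k/β, variance = k/β², so CV = 1/√k.
CV = SD/mean = 100/195 = 0.5128, hence k = 1/CV² = 3.8.
Then β = k/mean = 3.8/195 = 0.0195.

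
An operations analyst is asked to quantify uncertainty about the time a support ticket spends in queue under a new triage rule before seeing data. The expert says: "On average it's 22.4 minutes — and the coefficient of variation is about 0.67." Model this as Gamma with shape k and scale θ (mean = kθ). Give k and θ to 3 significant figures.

k ≈ 2.23, θ ≈ 10.1

For Gamma(k, scale θ): mean = kθ, variance = kθ², so CV = 1/√k.
CV = 0.67, hence k = 1/CV² = 2.23.
Then θ = mean/k = 22.4/2.23 = 10.1.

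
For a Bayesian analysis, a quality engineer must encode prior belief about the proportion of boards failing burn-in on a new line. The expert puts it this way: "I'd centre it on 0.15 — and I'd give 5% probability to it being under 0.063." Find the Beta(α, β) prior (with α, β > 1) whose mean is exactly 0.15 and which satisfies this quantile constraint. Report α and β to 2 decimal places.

With mean 0.15 fixed, write α = 0.15s, β = 0.85s where s = α+β.
Need P(θ < 0.063) = 0.05 under Beta(0.15s, 0.85s). Normal approximation: (q−m)/√(m(1−m)/s) ≈ z_{0.05} = -1.64, so s ≈ 0.15·0.85·(-1.64)²/(0.063−0.15)² = 45.6.
At s = 45.6: P(θ<0.063) ≈ 0.025. Adjusting to match 0.05 gives s ≈ 33.36.
So α = 0.15·33.36 ≈ 5.00, β = 0.85·33.36 ≈ 28.35.

α ≈ 5.00, β ≈ 28.35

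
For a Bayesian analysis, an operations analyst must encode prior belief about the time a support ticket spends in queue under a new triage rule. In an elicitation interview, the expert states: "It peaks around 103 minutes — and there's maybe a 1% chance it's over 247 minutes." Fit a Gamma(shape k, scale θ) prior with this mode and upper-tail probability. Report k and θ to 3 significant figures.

Gamma(k,θ) with k>1 has mode (k−1)θ, so θ = 103/(k−1).
Need P(X < 247) = 0.99 with θ tied to k this way. Start at k = 2, θ = 103: P(X<247) ≈ 0.691.
Too low — raise k to concentrate. Iterating converges to k ≈ 7.19.
Then θ = 103/(7.19−1) ≈ 16.6.

k ≈ 7.19, θ ≈ 16.6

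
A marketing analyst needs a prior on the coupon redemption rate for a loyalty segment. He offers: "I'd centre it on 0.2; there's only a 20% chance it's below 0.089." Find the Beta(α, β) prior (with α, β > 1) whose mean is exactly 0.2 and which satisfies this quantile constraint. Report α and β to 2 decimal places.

α ≈ 1.86, β ≈ 7.45

With mean 0.2 fixed, write α = 0.2s, β = 0.8s where s = α+β.
Need P(θ < 0.089) = 0.2 under Beta(0.2s, 0.8s). Normal approximation: (q−m)/√(m(1−m)/s) ≈ z_{0.2} = -0.842, so s ≈ 0.2·0.8·(-0.842)²/(0.089−0.2)² = 9.2.
At s = 9.2: P(θ<0.089) ≈ 0.202. Adjusting to match 0.2 gives s ≈ 9.32.
So α = 0.2·9.32 ≈ 1.86, β = 0.8·9.32 ≈ 7.45.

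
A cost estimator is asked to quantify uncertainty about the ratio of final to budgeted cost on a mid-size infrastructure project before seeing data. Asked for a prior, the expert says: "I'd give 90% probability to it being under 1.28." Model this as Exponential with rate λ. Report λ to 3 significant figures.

λ ≈ 1.8

P(T < 1.28) = 1 − e^(−λ·1.28) = 0.9, so λ = −ln(1−0.9)/1.28 = −ln(0.1)/1.28 = 1.8.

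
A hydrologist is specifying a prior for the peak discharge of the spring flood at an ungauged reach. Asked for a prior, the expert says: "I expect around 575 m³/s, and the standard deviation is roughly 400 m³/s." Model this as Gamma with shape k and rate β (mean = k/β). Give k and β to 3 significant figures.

For Gamma(k, rate β): mean = k/β, variance = k/β², so CV = 1/√k.
CV = SD/mean = 400/575 = 0.6957, hence k = 1/CV² = 2.07.
Then β = k/mean = 2.07/575 = 0.00359.

k ≈ 2.07, β ≈ 0.00359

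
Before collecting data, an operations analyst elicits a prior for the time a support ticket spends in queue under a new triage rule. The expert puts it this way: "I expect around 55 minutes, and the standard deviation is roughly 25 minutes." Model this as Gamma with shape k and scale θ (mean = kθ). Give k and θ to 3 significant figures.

For Gamma(k, scale θ): mean = kθ, variance = kθ², so CV = 1/√k.
CV = SD/mean = 25/55 = 0.4545, hence k = 1/CV² = 4.84.
Then θ = mean/k = 55/4.84 = 11.4.

k ≈ 4.84, θ ≈ 11.4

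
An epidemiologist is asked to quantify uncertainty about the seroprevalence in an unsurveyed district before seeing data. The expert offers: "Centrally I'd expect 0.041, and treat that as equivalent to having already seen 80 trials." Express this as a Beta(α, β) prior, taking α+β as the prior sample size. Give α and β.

α = 3.28, β = 76.72

Under the effective-sample-size interpretation, Beta(α, β) has prior mean α/(α+β) and prior sample size α+β.
So α+β = 80 and α/(α+β) = 0.041, giving α = 0.041·80 = 3.28 and β = 80 − 3.28 = 76.72.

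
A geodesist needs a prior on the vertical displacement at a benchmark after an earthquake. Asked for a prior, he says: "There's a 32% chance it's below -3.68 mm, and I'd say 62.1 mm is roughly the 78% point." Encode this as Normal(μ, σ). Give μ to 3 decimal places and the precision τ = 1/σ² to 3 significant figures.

μ = 21.133, τ = 0.000355

For Normal(μ,σ), the p-quantile is μ + z_p·σ. Here z_{0.32} = -0.4677, z_{0.78} = 0.7722.
So -3.68 = μ − 0.4677σ and 62.1 = μ + 0.7722σ.
Subtracting: σ = (62.1 − -3.68)/(0.7722 − (-0.4677)) = 53.053.
Then μ = -3.68 − (-0.4677)·53.053 = 21.133.
Precision τ = 1/σ² = 1/53.05² = 0.000355.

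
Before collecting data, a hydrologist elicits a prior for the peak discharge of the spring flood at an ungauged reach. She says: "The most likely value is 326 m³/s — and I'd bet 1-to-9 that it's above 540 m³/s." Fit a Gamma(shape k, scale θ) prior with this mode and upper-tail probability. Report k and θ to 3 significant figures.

k ≈ 8.41, θ ≈ 44

Gamma(k,θ) with k>1 has mode (k−1)θ, so θ = 326/(k−1).
Need P(X < 540) = 0.9 with θ tied to k this way. Start at k = 2, θ = 326: P(X<540) ≈ 0.493.
Too low — raise k to concentrate. Iterating converges to k ≈ 8.41.
Then θ = 326/(8.41−1) ≈ 44.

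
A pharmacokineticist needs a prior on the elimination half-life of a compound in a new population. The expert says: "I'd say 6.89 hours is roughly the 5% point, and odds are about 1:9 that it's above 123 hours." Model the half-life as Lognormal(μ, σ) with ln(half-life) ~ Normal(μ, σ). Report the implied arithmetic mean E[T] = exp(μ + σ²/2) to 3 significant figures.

E[T] ≈ 56.5 hours

If T ~ Lognormal(μ,σ) then ln T ~ Normal(μ,σ), so the p-quantile of ln T is μ + z_p·σ.
ln(6.89) = 1.93 and ln(123) = 4.812; z_{0.05} = -1.645, z_{0.9} = 1.282.
σ = (4.812 − 1.93)/(1.282 − (-1.645)) = 0.985.
μ = 1.93 − (-1.645)·0.985 = 3.550.
E[T] = exp(μ + σ²/2) = exp(3.550 + 0.4850) = 56.5 hours.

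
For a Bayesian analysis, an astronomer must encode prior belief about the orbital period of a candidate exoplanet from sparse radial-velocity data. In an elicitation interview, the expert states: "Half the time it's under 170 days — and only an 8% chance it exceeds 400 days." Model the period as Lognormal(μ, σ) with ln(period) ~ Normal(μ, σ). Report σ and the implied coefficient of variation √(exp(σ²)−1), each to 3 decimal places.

σ ≈ 0.609, CV ≈ 0.670

If T ~ Lognormal(μ,σ) then ln T ~ Normal(μ,σ), so the p-quantile of ln T is μ + z_p·σ.
ln(170) = 5.136 and ln(400) = 5.991; z_{0.5} = 0, z_{0.92} = 1.405.
σ = (5.991 − 5.136)/(1.405 − (0)) = 0.609.
μ = 5.136 − (0)·0.609 = 5.136.
CV = √(exp(σ²)−1) = √(exp(0.3709)−1) = 0.670.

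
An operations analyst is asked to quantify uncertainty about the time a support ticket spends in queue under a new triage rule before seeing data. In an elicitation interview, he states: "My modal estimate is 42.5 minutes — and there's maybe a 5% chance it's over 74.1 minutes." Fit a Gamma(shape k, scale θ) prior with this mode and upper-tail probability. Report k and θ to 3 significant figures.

Gamma(k,θ) with k>1 has mode (k−1)θ, so θ = 42.5/(k−1).
Need P(X < 74.1) = 0.95 with θ tied to k this way. Start at k = 2, θ = 42.5: P(X<74.1) ≈ 0.520.
Too low — raise k to concentrate. Iterating converges to k ≈ 10.
Then θ = 42.5/(10−1) ≈ 4.71.

k ≈ 10, θ ≈ 4.71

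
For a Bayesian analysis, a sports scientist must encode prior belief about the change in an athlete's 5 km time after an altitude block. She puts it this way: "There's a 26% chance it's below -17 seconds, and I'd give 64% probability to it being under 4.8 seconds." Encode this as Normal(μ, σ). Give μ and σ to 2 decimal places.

μ = -3.00, σ = 21.76

The p-quantile of Normal(μ,σ) is μ + z_p·σ, with z_{0.26} = -0.6433 and z_{0.64} = 0.3585.
Eliminate σ: μ = (z₂·x₁ − z₁·x₂)/(z₂ − z₁) = (0.3585·-17 − (-0.6433)·4.8)/1.002 = -3.00.
Then σ = (x₂ − x₁)/(z₂ − z₁) = (4.8 − -17)/1.002 = 21.76.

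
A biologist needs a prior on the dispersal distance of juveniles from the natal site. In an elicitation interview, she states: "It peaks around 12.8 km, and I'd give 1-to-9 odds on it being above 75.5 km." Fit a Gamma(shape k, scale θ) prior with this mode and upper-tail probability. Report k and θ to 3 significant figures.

Gamma(k,θ) with k>1 has mode (k−1)θ, so θ = 12.8/(k−1).
Need P(X < 75.5) = 0.9 with θ tied to k this way. Start at k = 2, θ = 12.8: P(X<75.5) ≈ 0.981.
Too high — lower k to spread out. Iterating converges to k ≈ 1.54.
Then θ = 12.8/(1.54−1) ≈ 23.7.

k ≈ 1.54, θ ≈ 23.7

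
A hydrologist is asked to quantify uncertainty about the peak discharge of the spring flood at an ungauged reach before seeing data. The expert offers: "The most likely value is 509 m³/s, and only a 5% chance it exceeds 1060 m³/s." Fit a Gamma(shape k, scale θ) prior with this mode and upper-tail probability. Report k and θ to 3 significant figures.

k ≈ 6.14, θ ≈ 99.1

Gamma(k,θ) with k>1 has mode (k−1)θ, so θ = 509/(k−1).
Need P(X < 1060) = 0.95 with θ tied to k this way. Start at k = 2, θ = 509: P(X<1060) ≈ 0.616.
Too low — raise k to concentrate. Iterating converges to k ≈ 6.14.
Then θ = 509/(6.14−1) ≈ 99.1.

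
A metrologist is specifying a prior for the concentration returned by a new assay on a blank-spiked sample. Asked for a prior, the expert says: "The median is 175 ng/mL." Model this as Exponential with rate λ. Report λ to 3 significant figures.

Exponential median = ln 2 / λ, so λ = ln 2 / 175.0 = 0.00396.

λ ≈ 0.00396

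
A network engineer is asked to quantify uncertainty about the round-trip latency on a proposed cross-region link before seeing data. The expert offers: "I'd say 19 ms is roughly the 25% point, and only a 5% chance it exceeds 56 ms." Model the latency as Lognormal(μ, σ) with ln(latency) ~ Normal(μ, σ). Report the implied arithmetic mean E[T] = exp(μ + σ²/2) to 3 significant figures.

E[T] ≈ 29 ms

If T ~ Lognormal(μ,σ) then ln T ~ Normal(μ,σ), so the p-quantile of ln T is μ + z_p·σ.
ln(19) = 2.944 and ln(56) = 4.025; z_{0.25} = -0.6745, z_{0.95} = 1.645.
σ = (4.025 − 2.944)/(1.645 − (-0.6745)) = 0.466.
μ = 2.944 − (-0.6745)·0.466 = 3.259.
E[T] = exp(μ + σ²/2) = exp(3.259 + 0.1086) = 29 ms.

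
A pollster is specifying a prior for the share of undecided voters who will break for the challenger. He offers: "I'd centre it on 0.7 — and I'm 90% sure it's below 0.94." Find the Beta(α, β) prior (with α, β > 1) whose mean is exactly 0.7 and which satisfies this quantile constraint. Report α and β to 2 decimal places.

α ≈ 2.89, β ≈ 1.24

With mean 0.7 fixed, write α = 0.7s, β = 0.3s where s = α+β.
Need P(θ < 0.94) = 0.9 under Beta(0.7s, 0.3s). Normal approximation: (q−m)/√(m(1−m)/s) ≈ z_{0.9} = 1.28, so s ≈ 0.7·0.3·(1.28)²/(0.94−0.7)² = 6.0.
At s = 6.0: P(θ<0.94) ≈ 0.948. Adjusting to match 0.9 gives s ≈ 4.12.
So α = 0.7·4.12 ≈ 2.89, β = 0.3·4.12 ≈ 1.24.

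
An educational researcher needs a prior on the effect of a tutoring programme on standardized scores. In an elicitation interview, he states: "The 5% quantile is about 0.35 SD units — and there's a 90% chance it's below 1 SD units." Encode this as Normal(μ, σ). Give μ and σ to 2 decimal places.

The p-quantile of Normal(μ,σ) is μ + z_p·σ, with z_{0.05} = -1.645 and z_{0.9} = 1.282.
Eliminate σ: μ = (z₂·x₁ − z₁·x₂)/(z₂ − z₁) = (1.282·0.35 − (-1.645)·1)/2.926 = 0.72.
Then σ = (x₂ − x₁)/(z₂ − z₁) = (1 − 0.35)/2.926 = 0.22.

μ = 0.72, σ = 0.22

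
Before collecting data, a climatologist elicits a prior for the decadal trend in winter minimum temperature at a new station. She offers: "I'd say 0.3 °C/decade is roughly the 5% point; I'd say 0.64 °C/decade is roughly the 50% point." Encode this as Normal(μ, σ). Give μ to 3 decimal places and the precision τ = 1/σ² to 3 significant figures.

μ = 0.640, τ = 23.4

For Normal(μ,σ), the p-quantile is μ + z_p·σ. Here z_{0.05} = -1.645, z_{0.5} = 0.
So 0.3 = μ − 1.645σ and 0.64 = μ + 0σ.
Subtracting: σ = (0.64 − 0.3)/(0 − (-1.645)) = 0.207.
Then μ = 0.3 − (-1.645)·0.207 = 0.640.
Precision τ = 1/σ² = 1/0.2067² = 23.4.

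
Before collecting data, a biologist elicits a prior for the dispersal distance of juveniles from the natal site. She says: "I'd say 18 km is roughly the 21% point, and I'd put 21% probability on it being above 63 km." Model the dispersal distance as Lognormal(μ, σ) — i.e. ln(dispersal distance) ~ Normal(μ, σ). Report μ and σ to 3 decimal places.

μ ≈ 3.517, σ ≈ 0.777

If T ~ Lognormal(μ,σ) then ln T ~ Normal(μ,σ), so the p-quantile of ln T is μ + z_p·σ.
ln(18) = 2.89 and ln(63) = 4.143; z_{0.21} = -0.8064, z_{0.79} = 0.8064.
σ = (4.143 − 2.89)/(0.8064 − (-0.8064)) = 0.777.
μ = 2.89 − (-0.8064)·0.777 = 3.517.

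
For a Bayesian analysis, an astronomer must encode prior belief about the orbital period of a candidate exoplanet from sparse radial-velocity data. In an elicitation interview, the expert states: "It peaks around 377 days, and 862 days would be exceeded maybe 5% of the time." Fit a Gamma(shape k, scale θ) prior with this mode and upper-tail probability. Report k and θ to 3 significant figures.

k ≈ 5.01, θ ≈ 94.1

Gamma(k,θ) with k>1 has mode (k−1)θ, so θ = 377/(k−1).
Need P(X < 862) = 0.95 with θ tied to k this way. Start at k = 2, θ = 377: P(X<862) ≈ 0.666.
Too low — raise k to concentrate. Iterating converges to k ≈ 5.01.
Then θ = 377/(5.01−1) ≈ 94.1.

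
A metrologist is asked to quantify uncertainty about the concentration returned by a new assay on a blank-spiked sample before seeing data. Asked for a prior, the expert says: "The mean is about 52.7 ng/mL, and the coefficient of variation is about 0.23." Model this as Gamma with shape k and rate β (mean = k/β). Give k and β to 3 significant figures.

k ≈ 18.9, β ≈ 0.359

For Gamma(k, rate β): mean = k/β, variance = k/β², so CV = 1/√k.
CV = 0.23, hence k = 1/CV² = 18.9.
Then β = k/mean = 18.9/52.7 = 0.359.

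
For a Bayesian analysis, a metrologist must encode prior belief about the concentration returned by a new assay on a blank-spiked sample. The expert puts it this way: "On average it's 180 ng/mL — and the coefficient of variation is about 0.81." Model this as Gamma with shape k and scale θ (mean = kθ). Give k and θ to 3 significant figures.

k ≈ 1.52, θ ≈ 118

For Gamma(k, scale θ): mean = kθ, variance = kθ², so CV = 1/√k.
CV = 0.81, hence k = 1/CV² = 1.52.
Then θ = mean/k = 180/1.52 = 118.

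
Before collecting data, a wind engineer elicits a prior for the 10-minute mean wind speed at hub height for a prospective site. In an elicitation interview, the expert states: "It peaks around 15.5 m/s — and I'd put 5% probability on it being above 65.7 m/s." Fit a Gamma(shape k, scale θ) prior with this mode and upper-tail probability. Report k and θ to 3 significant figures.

Gamma(k,θ) with k>1 has mode (k−1)θ, so θ = 15.5/(k−1).
Need P(X < 65.7) = 0.95 with θ tied to k this way. Start at k = 2, θ = 15.5: P(X<65.7) ≈ 0.924.
Too low — raise k to concentrate. Iterating converges to k ≈ 2.19.
Then θ = 15.5/(2.19−1) ≈ 13.

k ≈ 2.19, θ ≈ 13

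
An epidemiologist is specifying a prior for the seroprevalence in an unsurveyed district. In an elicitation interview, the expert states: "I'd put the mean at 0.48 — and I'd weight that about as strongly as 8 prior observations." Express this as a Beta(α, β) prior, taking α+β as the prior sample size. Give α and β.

α = 3.84, β = 4.16

Under the effective-sample-size interpretation, Beta(α, β) has prior mean α/(α+β) and prior sample size α+β.
So α+β = 8 and α/(α+β) = 0.48, giving α = 0.48·8 = 3.84 and β = 8 − 3.84 = 4.16.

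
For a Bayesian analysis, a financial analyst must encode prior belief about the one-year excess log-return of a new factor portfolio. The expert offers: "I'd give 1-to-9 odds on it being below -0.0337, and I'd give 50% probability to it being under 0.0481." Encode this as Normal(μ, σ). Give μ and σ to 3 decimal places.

The p-quantile of Normal(μ,σ) is μ + z_p·σ, with z_{0.1} = -1.282 and z_{0.5} = 0.
Eliminate σ: μ = (z₂·x₁ − z₁·x₂)/(z₂ − z₁) = (0·-0.0337 − (-1.282)·0.0481)/1.282 = 0.048.
Then σ = (x₂ − x₁)/(z₂ − z₁) = (0.0481 − -0.0337)/1.282 = 0.064.

μ = 0.048, σ = 0.064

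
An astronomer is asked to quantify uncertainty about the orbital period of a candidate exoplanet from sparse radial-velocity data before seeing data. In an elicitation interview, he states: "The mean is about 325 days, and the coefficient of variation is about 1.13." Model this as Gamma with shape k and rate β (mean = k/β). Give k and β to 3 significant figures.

k ≈ 0.783, β ≈ 0.00241

For Gamma(k, rate β): mean = k/β, variance = k/β², so CV = 1/√k.
CV = 1.13, hence k = 1/CV² = 0.783.
Then β = k/mean = 0.783/325 = 0.00241.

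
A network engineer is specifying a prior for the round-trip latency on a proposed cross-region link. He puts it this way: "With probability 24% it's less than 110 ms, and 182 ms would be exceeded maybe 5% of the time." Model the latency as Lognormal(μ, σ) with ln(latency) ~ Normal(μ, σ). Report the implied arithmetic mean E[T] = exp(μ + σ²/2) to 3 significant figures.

If T ~ Lognormal(μ,σ) then ln T ~ Normal(μ,σ), so the p-quantile of ln T is μ + z_p·σ.
ln(110) = 4.7 and ln(182) = 5.204; z_{0.24} = -0.7063, z_{0.95} = 1.645.
σ = (5.204 − 4.7)/(1.645 − (-0.7063)) = 0.214.
μ = 4.7 − (-0.7063)·0.214 = 4.852.
E[T] = exp(μ + σ²/2) = exp(4.852 + 0.0229) = 131 ms.

E[T] ≈ 131 ms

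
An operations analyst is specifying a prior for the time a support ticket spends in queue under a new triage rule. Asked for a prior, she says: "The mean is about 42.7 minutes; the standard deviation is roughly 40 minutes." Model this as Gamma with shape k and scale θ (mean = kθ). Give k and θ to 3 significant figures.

For Gamma(k, scale θ): mean = kθ, variance = kθ², so CV = 1/√k.
CV = SD/mean = 40/42.7 = 0.9368, hence k = 1/CV² = 1.14.
Then θ = mean/k = 42.7/1.14 = 37.5.

k ≈ 1.14, θ ≈ 37.5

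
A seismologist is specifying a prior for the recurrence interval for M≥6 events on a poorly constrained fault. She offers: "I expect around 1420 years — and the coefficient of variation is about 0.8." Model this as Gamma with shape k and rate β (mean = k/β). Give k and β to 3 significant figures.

For Gamma(k, rate β): mean = k/β, variance = k/β², so CV = 1/√k.
CV = 0.8, hence k = 1/CV² = 1.56.
Then β = k/mean = 1.56/1420 = 0.0011.

k ≈ 1.56, β ≈ 0.0011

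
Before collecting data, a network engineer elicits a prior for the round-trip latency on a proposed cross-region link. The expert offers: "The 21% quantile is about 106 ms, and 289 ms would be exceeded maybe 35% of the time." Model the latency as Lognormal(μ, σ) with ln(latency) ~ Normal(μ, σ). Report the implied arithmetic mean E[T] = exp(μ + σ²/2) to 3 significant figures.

If T ~ Lognormal(μ,σ) then ln T ~ Normal(μ,σ), so the p-quantile of ln T is μ + z_p·σ.
ln(106) = 4.663 and ln(289) = 5.666; z_{0.21} = -0.8064, z_{0.65} = 0.3853.
σ = (5.666 − 4.663)/(0.3853 − (-0.8064)) = 0.842.
μ = 4.663 − (-0.8064)·0.842 = 5.342.
E[T] = exp(μ + σ²/2) = exp(5.342 + 0.3542) = 298 ms.

E[T] ≈ 298 ms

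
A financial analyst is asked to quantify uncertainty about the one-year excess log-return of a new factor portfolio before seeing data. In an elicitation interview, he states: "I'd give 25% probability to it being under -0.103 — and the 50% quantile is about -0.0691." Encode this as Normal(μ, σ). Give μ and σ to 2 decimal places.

μ = -0.07, σ = 0.05

The p-quantile of Normal(μ,σ) is μ + z_p·σ, with z_{0.25} = -0.6745 and z_{0.5} = 0.
Eliminate σ: μ = (z₂·x₁ − z₁·x₂)/(z₂ − z₁) = (0·-0.103 − (-0.6745)·-0.0691)/0.6745 = -0.07.
Then σ = (x₂ − x₁)/(z₂ − z₁) = (-0.0691 − -0.103)/0.6745 = 0.05.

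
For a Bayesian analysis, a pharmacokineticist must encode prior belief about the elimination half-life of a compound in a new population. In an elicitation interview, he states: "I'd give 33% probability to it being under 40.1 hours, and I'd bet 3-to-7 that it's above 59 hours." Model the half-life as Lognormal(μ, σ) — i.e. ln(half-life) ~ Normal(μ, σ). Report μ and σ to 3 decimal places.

If T ~ Lognormal(μ,σ) then ln T ~ Normal(μ,σ), so the p-quantile of ln T is μ + z_p·σ.
ln(40.1) = 3.691 and ln(59) = 4.078; z_{0.33} = -0.4399, z_{0.7} = 0.5244.
σ = (4.078 − 3.691)/(0.5244 − (-0.4399)) = 0.400.
μ = 3.691 − (-0.4399)·0.400 = 3.868.

μ ≈ 3.868, σ ≈ 0.400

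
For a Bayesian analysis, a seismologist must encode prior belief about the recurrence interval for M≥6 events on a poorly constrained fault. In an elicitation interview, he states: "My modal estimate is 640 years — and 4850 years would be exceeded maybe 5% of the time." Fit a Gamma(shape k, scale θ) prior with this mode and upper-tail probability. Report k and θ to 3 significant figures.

k ≈ 1.52, θ ≈ 1230

Gamma(k,θ) with k>1 has mode (k−1)θ, so θ = 640/(k−1).
Need P(X < 4850) = 0.95 with θ tied to k this way. Start at k = 2, θ = 640: P(X<4850) ≈ 0.996.
Too high — lower k to spread out. Iterating converges to k ≈ 1.52.
Then θ = 640/(1.52−1) ≈ 1230.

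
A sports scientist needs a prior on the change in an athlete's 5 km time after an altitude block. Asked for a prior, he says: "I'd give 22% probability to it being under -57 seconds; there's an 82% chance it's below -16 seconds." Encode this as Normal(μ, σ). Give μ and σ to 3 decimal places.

The p-quantile of Normal(μ,σ) is μ + z_p·σ, with z_{0.22} = -0.7722 and z_{0.82} = 0.9154.
Eliminate σ: μ = (z₂·x₁ − z₁·x₂)/(z₂ − z₁) = (0.9154·-57 − (-0.7722)·-16)/1.688 = -38.239.
Then σ = (x₂ − x₁)/(z₂ − z₁) = (-16 − -57)/1.688 = 24.295.

μ = -38.239, σ = 24.295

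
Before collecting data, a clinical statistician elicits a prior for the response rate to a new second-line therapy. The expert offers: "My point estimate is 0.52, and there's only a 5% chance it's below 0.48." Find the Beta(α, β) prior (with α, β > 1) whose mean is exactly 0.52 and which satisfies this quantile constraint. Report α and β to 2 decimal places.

With mean 0.52 fixed, write α = 0.52s, β = 0.48s where s = α+β.
Need P(θ < 0.48) = 0.05 under Beta(0.52s, 0.48s). Normal approximation: (q−m)/√(m(1−m)/s) ≈ z_{0.05} = -1.64, so s ≈ 0.52·0.48·(-1.64)²/(0.48−0.52)² = 422.1.
At s = 422.1: P(θ<0.48) ≈ 0.050. Adjusting to match 0.05 gives s ≈ 422.35.
So α = 0.52·422.35 ≈ 219.62, β = 0.48·422.35 ≈ 202.73.

α ≈ 219.62, β ≈ 202.73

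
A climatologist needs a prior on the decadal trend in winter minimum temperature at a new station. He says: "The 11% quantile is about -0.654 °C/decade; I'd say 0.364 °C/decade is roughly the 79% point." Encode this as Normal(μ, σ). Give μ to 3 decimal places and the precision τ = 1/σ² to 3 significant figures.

μ = -0.040, τ = 3.99

The p-quantile of Normal(μ,σ) is μ + z_p·σ, with z_{0.11} = -1.227 and z_{0.79} = 0.8064.
Eliminate σ: μ = (z₂·x₁ − z₁·x₂)/(z₂ − z₁) = (0.8064·-0.654 − (-1.227)·0.364)/2.033 = -0.040.
Then σ = (x₂ − x₁)/(z₂ − z₁) = (0.364 − -0.654)/2.033 = 0.501.
Precision τ = 1/σ² = 1/0.5008² = 3.99.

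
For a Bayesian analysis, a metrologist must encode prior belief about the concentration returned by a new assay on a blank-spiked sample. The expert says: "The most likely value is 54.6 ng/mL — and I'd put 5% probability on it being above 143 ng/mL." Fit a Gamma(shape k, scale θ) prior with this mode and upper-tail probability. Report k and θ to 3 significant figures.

Gamma(k,θ) with k>1 has mode (k−1)θ, so θ = 54.6/(k−1).
Need P(X < 143) = 0.95 with θ tied to k this way. Start at k = 2, θ = 54.6: P(X<143) ≈ 0.736.
Too low — raise k to concentrate. Iterating converges to k ≈ 3.91.
Then θ = 54.6/(3.91−1) ≈ 18.7.

k ≈ 3.91, θ ≈ 18.7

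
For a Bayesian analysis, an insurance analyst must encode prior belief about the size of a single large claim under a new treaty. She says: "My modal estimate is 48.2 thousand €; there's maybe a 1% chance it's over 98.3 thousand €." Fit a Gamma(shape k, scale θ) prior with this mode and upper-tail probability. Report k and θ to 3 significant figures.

Gamma(k,θ) with k>1 has mode (k−1)θ, so θ = 48.2/(k−1).
Need P(X < 98.3) = 0.99 with θ tied to k this way. Start at k = 2, θ = 48.2: P(X<98.3) ≈ 0.605.
Too low — raise k to concentrate. Iterating converges to k ≈ 10.6.
Then θ = 48.2/(10.6−1) ≈ 5.

k ≈ 10.6, θ ≈ 5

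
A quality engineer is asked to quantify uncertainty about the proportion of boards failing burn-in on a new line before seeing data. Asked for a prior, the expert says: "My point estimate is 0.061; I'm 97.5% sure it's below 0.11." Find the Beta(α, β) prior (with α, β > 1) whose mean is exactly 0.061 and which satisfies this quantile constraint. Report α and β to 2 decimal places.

α ≈ 7.33, β ≈ 112.84

With mean 0.061 fixed, write α = 0.061s, β = 0.939s where s = α+β.
Need P(θ < 0.11) = 0.975 under Beta(0.061s, 0.939s). Normal approximation: (q−m)/√(m(1−m)/s) ≈ z_{0.975} = 1.96, so s ≈ 0.061·0.939·(1.96)²/(0.11−0.061)² = 91.6.
At s = 91.6: P(θ<0.11) ≈ 0.959. Adjusting to match 0.975 gives s ≈ 120.17.
So α = 0.061·120.17 ≈ 7.33, β = 0.939·120.17 ≈ 112.84.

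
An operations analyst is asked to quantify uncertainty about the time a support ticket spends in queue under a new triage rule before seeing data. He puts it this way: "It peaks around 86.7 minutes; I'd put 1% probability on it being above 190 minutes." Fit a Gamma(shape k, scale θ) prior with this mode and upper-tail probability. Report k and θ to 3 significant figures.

Gamma(k,θ) with k>1 has mode (k−1)θ, so θ = 86.7/(k−1).
Need P(X < 190) = 0.99 with θ tied to k this way. Start at k = 2, θ = 86.7: P(X<190) ≈ 0.643.
Too low — raise k to concentrate. Iterating converges to k ≈ 8.84.
Then θ = 86.7/(8.84−1) ≈ 11.1.

k ≈ 8.84, θ ≈ 11.1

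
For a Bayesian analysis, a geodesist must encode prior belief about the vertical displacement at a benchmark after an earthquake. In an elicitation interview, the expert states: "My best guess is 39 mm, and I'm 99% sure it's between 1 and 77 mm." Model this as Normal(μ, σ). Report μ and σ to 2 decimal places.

A symmetric 99% interval runs μ ± z·σ with z = 2.576.
Half-width = 38, so σ = 38/2.576 = 14.75.
μ is the stated best guess, 39.00.

μ = 39.00, σ = 14.75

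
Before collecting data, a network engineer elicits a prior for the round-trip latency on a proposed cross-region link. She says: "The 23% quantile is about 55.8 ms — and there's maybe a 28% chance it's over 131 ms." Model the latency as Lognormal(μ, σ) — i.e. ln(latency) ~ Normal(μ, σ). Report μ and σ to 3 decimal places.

μ ≈ 4.499, σ ≈ 0.646

If T ~ Lognormal(μ,σ) then ln T ~ Normal(μ,σ), so the p-quantile of ln T is μ + z_p·σ.
ln(55.8) = 4.022 and ln(131) = 4.875; z_{0.23} = -0.7388, z_{0.72} = 0.5828.
σ = (4.875 − 4.022)/(0.5828 − (-0.7388)) = 0.646.
μ = 4.022 − (-0.7388)·0.646 = 4.499.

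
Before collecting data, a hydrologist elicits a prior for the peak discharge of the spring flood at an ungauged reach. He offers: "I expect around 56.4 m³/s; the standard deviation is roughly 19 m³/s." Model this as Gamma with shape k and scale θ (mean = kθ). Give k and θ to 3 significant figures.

k ≈ 8.81, θ ≈ 6.4

For Gamma(k, scale θ): mean = kθ, variance = kθ², so CV = 1/√k.
CV = SD/mean = 19/56.4 = 0.3369, hence k = 1/CV² = 8.81.
Then θ = mean/k = 56.4/8.81 = 6.4.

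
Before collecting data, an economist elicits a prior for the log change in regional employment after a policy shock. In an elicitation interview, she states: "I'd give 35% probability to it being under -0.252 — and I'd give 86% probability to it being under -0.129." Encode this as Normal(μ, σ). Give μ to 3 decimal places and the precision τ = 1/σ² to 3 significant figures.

μ = -0.220, τ = 142

The p-quantile of Normal(μ,σ) is μ + z_p·σ, with z_{0.35} = -0.3853 and z_{0.86} = 1.08.
Eliminate σ: μ = (z₂·x₁ − z₁·x₂)/(z₂ − z₁) = (1.08·-0.252 − (-0.3853)·-0.129)/1.466 = -0.220.
Then σ = (x₂ − x₁)/(z₂ − z₁) = (-0.129 − -0.252)/1.466 = 0.084.
Precision τ = 1/σ² = 1/0.08392² = 142.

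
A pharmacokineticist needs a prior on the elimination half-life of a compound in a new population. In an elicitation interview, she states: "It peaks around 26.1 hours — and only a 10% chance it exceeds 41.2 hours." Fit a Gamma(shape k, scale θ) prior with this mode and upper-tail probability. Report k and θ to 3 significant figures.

k ≈ 10, θ ≈ 2.9

Gamma(k,θ) with k>1 has mode (k−1)θ, so θ = 26.1/(k−1).
Need P(X < 41.2) = 0.9 with θ tied to k this way. Start at k = 2, θ = 26.1: P(X<41.2) ≈ 0.468.
Too low — raise k to concentrate. Iterating converges to k ≈ 10.
Then θ = 26.1/(10−1) ≈ 2.9.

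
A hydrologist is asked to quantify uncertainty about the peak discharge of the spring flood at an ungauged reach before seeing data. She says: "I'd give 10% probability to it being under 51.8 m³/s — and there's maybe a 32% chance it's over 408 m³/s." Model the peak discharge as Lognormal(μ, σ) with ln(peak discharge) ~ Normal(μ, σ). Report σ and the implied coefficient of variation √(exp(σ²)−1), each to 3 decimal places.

σ ≈ 1.180, CV ≈ 1.739

If T ~ Lognormal(μ,σ) then ln T ~ Normal(μ,σ), so the p-quantile of ln T is μ + z_p·σ.
ln(51.8) = 3.947 and ln(408) = 6.011; z_{0.1} = -1.282, z_{0.68} = 0.4677.
σ = (6.011 − 3.947)/(0.4677 − (-1.282)) = 1.180.
μ = 3.947 − (-1.282)·1.180 = 5.459.
CV = √(exp(σ²)−1) = √(exp(1.3921)−1) = 1.739.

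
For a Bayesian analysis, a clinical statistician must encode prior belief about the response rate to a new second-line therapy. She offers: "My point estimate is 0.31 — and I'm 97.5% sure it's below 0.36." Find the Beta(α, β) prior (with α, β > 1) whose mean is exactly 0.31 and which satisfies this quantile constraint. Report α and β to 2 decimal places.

α ≈ 105.85, β ≈ 235.59

With mean 0.31 fixed, write α = 0.31s, β = 0.69s where s = α+β.
Need P(θ < 0.36) = 0.975 under Beta(0.31s, 0.69s). Normal approximation: (q−m)/√(m(1−m)/s) ≈ z_{0.975} = 1.96, so s ≈ 0.31·0.69·(1.96)²/(0.36−0.31)² = 328.7.
At s = 328.7: P(θ<0.36) ≈ 0.973. Adjusting to match 0.975 gives s ≈ 341.44.
So α = 0.31·341.44 ≈ 105.85, β = 0.69·341.44 ≈ 235.59.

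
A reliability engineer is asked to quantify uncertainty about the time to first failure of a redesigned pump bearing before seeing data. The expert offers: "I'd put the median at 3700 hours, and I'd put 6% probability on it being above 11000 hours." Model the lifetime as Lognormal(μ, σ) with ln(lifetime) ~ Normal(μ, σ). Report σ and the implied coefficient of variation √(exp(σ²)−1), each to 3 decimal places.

σ ≈ 0.701, CV ≈ 0.796

If T ~ Lognormal(μ,σ) then ln T ~ Normal(μ,σ), so the p-quantile of ln T is μ + z_p·σ.
ln(3700) = 8.216 and ln(11000) = 9.306; z_{0.5} = 0, z_{0.94} = 1.555.
σ = (9.306 − 8.216)/(1.555 − (0)) = 0.701.
μ = 8.216 − (0)·0.701 = 8.216.
CV = √(exp(σ²)−1) = √(exp(0.4911)−1) = 0.796.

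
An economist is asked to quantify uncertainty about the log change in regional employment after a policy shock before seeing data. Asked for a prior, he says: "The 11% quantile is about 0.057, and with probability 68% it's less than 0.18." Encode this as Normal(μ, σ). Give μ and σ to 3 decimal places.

The p-quantile of Normal(μ,σ) is μ + z_p·σ, with z_{0.11} = -1.227 and z_{0.68} = 0.4677.
Eliminate σ: μ = (z₂·x₁ − z₁·x₂)/(z₂ − z₁) = (0.4677·0.057 − (-1.227)·0.18)/1.694 = 0.146.
Then σ = (x₂ − x₁)/(z₂ − z₁) = (0.18 − 0.057)/1.694 = 0.073.

μ = 0.146, σ = 0.073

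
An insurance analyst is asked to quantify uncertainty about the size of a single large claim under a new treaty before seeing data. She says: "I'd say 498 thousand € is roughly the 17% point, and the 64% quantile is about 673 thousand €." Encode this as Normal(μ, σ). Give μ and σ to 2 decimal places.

μ = 625.21, σ = 133.32

For Normal(μ,σ), the p-quantile is μ + z_p·σ. Here z_{0.17} = -0.9542, z_{0.64} = 0.3585.
So 498 = μ − 0.9542σ and 673 = μ + 0.3585σ.
Subtracting: σ = (673 − 498)/(0.3585 − (-0.9542)) = 133.32.
Then μ = 498 − (-0.9542)·133.32 = 625.21.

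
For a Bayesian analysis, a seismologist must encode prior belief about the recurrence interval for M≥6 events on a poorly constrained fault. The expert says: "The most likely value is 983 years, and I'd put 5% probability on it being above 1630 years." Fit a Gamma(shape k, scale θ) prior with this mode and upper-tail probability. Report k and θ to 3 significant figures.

Gamma(k,θ) with k>1 has mode (k−1)θ, so θ = 983/(k−1).
Need P(X < 1630) = 0.95 with θ tied to k this way. Start at k = 2, θ = 983: P(X<1630) ≈ 0.494.
Too low — raise k to concentrate. Iterating converges to k ≈ 11.9.
Then θ = 983/(11.9−1) ≈ 90.

k ≈ 11.9, θ ≈ 90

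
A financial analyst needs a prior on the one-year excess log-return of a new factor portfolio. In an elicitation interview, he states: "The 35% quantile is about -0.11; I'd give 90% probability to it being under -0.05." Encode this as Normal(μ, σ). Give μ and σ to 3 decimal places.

For Normal(μ,σ), the p-quantile is μ + z_p·σ. Here z_{0.35} = -0.3853, z_{0.9} = 1.282.
So -0.11 = μ − 0.3853σ and -0.05 = μ + 1.282σ.
Subtracting: σ = (-0.05 − -0.11)/(1.282 − (-0.3853)) = 0.036.
Then μ = -0.11 − (-0.3853)·0.036 = -0.096.

μ = -0.096, σ = 0.036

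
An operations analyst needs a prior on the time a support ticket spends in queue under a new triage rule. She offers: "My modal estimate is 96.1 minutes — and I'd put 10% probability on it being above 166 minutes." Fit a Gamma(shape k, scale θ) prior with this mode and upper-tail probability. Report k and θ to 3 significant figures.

k ≈ 7.35, θ ≈ 15.1

Gamma(k,θ) with k>1 has mode (k−1)θ, so θ = 96.1/(k−1).
Need P(X < 166) = 0.9 with θ tied to k this way. Start at k = 2, θ = 96.1: P(X<166) ≈ 0.515.
Too low — raise k to concentrate. Iterating converges to k ≈ 7.35.
Then θ = 96.1/(7.35−1) ≈ 15.1.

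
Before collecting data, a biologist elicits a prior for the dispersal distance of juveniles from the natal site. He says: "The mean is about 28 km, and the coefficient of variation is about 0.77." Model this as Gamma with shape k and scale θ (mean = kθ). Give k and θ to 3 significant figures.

For Gamma(k, scale θ): mean = kθ, variance = kθ², so CV = 1/√k.
CV = 0.77, hence k = 1/CV² = 1.69.
Then θ = mean/k = 28/1.69 = 16.6.

k ≈ 1.69, θ ≈ 16.6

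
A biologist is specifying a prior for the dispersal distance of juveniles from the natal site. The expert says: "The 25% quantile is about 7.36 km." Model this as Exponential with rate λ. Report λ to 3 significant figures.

P(T < 7.36) = 1 − e^(−λ·7.36) = 0.25, so λ = −ln(1−0.25)/7.36 = −ln(0.75)/7.36 = 0.0391.

λ ≈ 0.0391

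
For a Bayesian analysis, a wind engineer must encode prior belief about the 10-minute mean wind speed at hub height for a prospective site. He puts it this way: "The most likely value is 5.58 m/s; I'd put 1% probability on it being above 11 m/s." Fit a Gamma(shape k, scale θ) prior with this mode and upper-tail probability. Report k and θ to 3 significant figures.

k ≈ 11.7, θ ≈ 0.522

Gamma(k,θ) with k>1 has mode (k−1)θ, so θ = 5.58/(k−1).
Need P(X < 11) = 0.99 with θ tied to k this way. Start at k = 2, θ = 5.58: P(X<11) ≈ 0.586.
Too low — raise k to concentrate. Iterating converges to k ≈ 11.7.
Then θ = 5.58/(11.7−1) ≈ 0.522.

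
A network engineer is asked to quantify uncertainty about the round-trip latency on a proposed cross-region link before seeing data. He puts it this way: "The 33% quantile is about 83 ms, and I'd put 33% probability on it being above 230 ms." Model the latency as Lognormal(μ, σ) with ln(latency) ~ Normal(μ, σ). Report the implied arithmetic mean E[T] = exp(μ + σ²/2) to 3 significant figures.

If T ~ Lognormal(μ,σ) then ln T ~ Normal(μ,σ), so the p-quantile of ln T is μ + z_p·σ.
ln(83) = 4.419 and ln(230) = 5.438; z_{0.33} = -0.4399, z_{0.67} = 0.4399.
σ = (5.438 − 4.419)/(0.4399 − (-0.4399)) = 1.158.
μ = 4.419 − (-0.4399)·1.158 = 4.928.
E[T] = exp(μ + σ²/2) = exp(4.928 + 0.6710) = 270 ms.

E[T] ≈ 270 ms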